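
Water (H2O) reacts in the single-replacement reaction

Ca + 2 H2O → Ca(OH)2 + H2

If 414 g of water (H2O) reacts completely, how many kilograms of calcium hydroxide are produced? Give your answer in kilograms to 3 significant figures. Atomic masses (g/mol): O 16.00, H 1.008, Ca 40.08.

M(H2O) = 2(1.008) + 16.00 = 18.016 g/mol.
M(Ca(OH)2) = 40.08 + 2(16.00) + 2(1.008) = 74.096 g/mol.
n(H2O) = 414.0 g / 18.016 g/mol = 22.98 mol.
From the equation the H2O:Ca(OH)2 mole ratio is 2:1, so n(Ca(OH)2) = 22.98 × 1/2 = 11.49 mol.
Mass of Ca(OH)2 = 11.49 mol × 74.096 g/mol = 851.3 g.
Converting to kg: 851.3 g = 0.851 kg.

0.851 kg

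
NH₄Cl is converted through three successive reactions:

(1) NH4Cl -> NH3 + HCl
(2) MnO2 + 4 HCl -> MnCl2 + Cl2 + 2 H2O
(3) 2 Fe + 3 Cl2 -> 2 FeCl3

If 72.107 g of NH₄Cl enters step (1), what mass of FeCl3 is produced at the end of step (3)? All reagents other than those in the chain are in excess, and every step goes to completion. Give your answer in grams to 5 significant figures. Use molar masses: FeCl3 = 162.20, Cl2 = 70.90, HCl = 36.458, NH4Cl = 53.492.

36.441 g

n(NH4Cl) = 72.107 / 53.492 = 1.34800 mol.
Reaction (1): NH4Cl→HCl ratio 1:1 ⇒ n(HCl) = 1.34800 mol.
Reaction (2): HCl→Cl2 ratio 4:1 ⇒ n(Cl2) = 0.336999 mol.
Reaction (3): Cl2→FeCl3 ratio 3:2 ⇒ n(FeCl3) = 0.224666 mol.
Mass of FeCl3 = 0.224666 × 162.20 = 36.4408 g.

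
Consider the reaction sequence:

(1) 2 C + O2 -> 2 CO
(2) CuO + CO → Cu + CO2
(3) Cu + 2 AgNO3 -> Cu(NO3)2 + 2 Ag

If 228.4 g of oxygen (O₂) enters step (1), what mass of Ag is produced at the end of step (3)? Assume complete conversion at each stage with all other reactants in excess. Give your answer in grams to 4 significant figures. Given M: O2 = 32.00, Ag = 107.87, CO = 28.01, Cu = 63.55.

3080 g

n(O2) = 228.4 / 32.00 = 7.1375 mol.
Reaction (1): O2→CO ratio 1:2 ⇒ n(CO) = 14.275 mol.
Reaction (2): CO→Cu ratio 1:1 ⇒ n(Cu) = 14.275 mol.
Reaction (3): Cu→Ag ratio 1:2 ⇒ n(Ag) = 28.550 mol.
Mass of Ag = 28.550 × 107.87 = 3079.7 g.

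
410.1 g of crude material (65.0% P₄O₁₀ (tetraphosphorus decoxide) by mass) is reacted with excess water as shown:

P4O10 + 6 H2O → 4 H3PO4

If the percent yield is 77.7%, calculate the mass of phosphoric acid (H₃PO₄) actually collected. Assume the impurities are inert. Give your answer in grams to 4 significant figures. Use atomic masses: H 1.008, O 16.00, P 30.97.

286.0 g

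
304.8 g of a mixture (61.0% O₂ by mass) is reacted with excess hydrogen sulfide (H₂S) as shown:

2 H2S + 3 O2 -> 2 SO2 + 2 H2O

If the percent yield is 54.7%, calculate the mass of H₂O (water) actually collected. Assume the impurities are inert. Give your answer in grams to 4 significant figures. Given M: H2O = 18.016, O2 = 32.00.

Pure O2 available = 304.8 g × 0.610 = 185.93 g.
n(O2) = 185.93 g / 32.00 g/mol = 5.8102 mol.
From the equation the O2:H2O mole ratio is 3:2, so n(H2O) = 5.8102 × 2/3 = 3.8735 mol.
Mass of H2O = 3.8735 mol × 18.016 g/mol = 69.785 g.
Actual mass collected = 69.785 g × 0.547 = 38.172 g.

38.17 g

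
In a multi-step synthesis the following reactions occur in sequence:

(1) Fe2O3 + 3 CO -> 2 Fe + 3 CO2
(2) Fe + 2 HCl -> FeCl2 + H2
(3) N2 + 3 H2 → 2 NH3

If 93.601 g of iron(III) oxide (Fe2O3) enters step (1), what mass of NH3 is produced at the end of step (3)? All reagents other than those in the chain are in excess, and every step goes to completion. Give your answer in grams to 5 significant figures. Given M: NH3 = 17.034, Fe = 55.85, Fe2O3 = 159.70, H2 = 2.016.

n(Fe2O3) = 93.601 / 159.70 = 0.586105 mol.
Reaction (1): Fe2O3→Fe ratio 1:2 ⇒ n(Fe) = 1.17221 mol.
Reaction (2): Fe→H2 ratio 1:1 ⇒ n(H2) = 1.17221 mol.
Reaction (3): H2→NH3 ratio 3:2 ⇒ n(NH3) = 0.781474 mol.
Mass of NH3 = 0.781474 × 17.034 = 13.3116 g.

13.312 g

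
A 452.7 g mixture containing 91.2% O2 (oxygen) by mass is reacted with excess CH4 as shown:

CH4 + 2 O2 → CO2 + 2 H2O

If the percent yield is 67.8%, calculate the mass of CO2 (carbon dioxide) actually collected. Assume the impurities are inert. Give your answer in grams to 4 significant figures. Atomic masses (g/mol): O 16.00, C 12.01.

192.5 g

Pure O2 available = 452.7 g × 0.912 = 412.86 g.
M(O2) = 2(16.00) = 32.00 g/mol.
M(CO2) = 12.01 + 2(16.00) = 44.01 g/mol.
n(O2) = 412.86 g / 32.00 g/mol = 12.902 mol.
From the equation the O2:CO2 mole ratio is 2:1, so n(CO2) = 12.902 × 1/2 = 6.4510 mol.
Mass of CO2 = 6.4510 mol × 44.01 g/mol = 283.91 g.
Actual mass collected = 283.91 g × 0.678 = 192.49 g.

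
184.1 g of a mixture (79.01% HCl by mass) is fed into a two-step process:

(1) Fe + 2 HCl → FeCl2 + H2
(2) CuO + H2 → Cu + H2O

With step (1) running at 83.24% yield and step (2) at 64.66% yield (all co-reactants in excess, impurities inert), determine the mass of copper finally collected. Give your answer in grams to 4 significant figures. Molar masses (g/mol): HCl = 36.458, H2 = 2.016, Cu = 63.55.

68.23 g

Pure HCl = 184.1 × 0.7901 = 145.46 g.
n(HCl) = 145.46 / 36.458 = 3.9897 mol.
Step 1 (HCl:H2 = 2:1): theoretical n(H2) = 1.9949 mol; at 83.24% yield, n(H2) = 1.6605 mol.
Step 2 (H2:Cu = 1:1): theoretical n(Cu) = 1.6605 mol, so theoretical mass = 1.6605 × 63.55 = 105.53 g.
At 64.66% yield, actual mass of Cu = 105.53 × 0.6466 = 68.233 g.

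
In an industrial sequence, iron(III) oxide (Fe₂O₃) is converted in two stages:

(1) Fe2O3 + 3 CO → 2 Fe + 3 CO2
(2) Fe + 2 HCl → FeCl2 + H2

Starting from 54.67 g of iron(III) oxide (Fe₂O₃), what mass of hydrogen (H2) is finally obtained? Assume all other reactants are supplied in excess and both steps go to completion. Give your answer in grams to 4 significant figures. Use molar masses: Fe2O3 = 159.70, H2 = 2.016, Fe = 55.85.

1.380 g

n(Fe2O3) = 54.670 / 159.70 = 0.34233 mol.
Step 1 gives a 1:2 ratio of Fe2O3 to Fe, so n(Fe) = 0.68466 mol.
In step 2 the Fe:H2 ratio is 1:1, so n(H2) = 0.68466 mol.
Mass of H2 = 0.68466 × 2.016 = 1.3803 g.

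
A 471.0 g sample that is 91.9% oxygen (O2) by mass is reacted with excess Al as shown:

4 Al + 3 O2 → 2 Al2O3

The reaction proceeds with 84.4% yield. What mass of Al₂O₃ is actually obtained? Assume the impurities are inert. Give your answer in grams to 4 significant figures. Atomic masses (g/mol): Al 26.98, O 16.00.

776.0 g

Pure O2 available = 471.0 g × 0.919 = 432.85 g.
M(O2) = 2(16.00) = 32.00 g/mol.
M(Al2O3) = 2(26.98) + 3(16.00) = 101.96 g/mol.
n(O2) = 432.85 g / 32.00 g/mol = 13.527 mol.
From the equation the O2:Al2O3 mole ratio is 3:2, so n(Al2O3) = 13.527 × 2/3 = 9.0177 mol.
Mass of Al2O3 = 9.0177 mol × 101.96 g/mol = 919.44 g.
Actual mass collected = 919.44 g × 0.844 = 776.01 g.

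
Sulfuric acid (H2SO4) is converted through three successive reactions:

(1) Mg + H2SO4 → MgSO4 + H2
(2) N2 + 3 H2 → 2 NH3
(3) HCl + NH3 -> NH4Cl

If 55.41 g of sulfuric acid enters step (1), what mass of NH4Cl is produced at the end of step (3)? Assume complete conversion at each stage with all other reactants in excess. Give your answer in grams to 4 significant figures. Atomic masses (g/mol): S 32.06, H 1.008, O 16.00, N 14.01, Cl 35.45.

M(H2SO4) = 2(1.008) + 32.06 + 4(16.00) = 98.076 g/mol.
M(NH4Cl) = 14.01 + 4(1.008) + 35.45 = 53.492 g/mol.
n(H2SO4) = 55.41 / 98.076 = 0.56497 mol.
Reaction (1): H2SO4→H2 ratio 1:1 ⇒ n(H2) = 0.56497 mol.
Reaction (2): H2→NH3 ratio 3:2 ⇒ n(NH3) = 0.37665 mol.
Reaction (3): NH3→NH4Cl ratio 1:1 ⇒ n(NH4Cl) = 0.37665 mol.
Mass of NH4Cl = 0.37665 × 53.492 = 20.148 g.

20.15 g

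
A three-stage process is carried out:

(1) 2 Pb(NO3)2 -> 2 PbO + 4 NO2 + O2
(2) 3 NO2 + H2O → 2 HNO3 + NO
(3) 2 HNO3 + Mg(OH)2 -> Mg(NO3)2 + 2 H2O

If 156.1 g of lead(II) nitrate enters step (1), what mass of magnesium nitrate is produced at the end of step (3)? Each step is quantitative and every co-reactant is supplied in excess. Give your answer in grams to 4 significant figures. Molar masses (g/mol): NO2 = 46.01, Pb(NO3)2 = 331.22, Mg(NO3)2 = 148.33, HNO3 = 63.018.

n(Pb(NO3)2) = 156.1 / 331.22 = 0.47129 mol.
Reaction (1): Pb(NO3)2→NO2 ratio 2:4 ⇒ n(NO2) = 0.94258 mol.
Reaction (2): NO2→HNO3 ratio 3:2 ⇒ n(HNO3) = 0.62838 mol.
Reaction (3): HNO3→Mg(NO3)2 ratio 2:1 ⇒ n(Mg(NO3)2) = 0.31419 mol.
Mass of Mg(NO3)2 = 0.31419 × 148.33 = 46.604 g.

46.60 g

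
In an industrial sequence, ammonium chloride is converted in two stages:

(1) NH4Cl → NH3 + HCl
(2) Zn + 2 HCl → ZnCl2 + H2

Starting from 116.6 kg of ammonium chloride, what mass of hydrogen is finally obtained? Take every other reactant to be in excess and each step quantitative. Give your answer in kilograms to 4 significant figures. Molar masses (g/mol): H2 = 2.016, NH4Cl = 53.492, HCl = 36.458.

2.197 kg

116.6 kg = 116600 g.
n(NH4Cl) = 116600 / 53.492 = 2179.8 mol.
Step 1 gives a 1:1 ratio of NH4Cl to HCl, so n(HCl) = 2179.8 mol.
In step 2 the HCl:H2 ratio is 2:1, so n(H2) = 1089.9 mol.
Mass of H2 = 1089.9 × 2.016 = 2197.2 g = 2.197 kg.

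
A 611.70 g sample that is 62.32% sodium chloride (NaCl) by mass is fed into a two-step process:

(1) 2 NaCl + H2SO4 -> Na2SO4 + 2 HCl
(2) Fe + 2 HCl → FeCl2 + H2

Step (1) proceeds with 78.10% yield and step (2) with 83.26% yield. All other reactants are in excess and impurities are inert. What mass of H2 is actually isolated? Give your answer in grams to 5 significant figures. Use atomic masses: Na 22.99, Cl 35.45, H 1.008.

4.2757 g

Pure NaCl = 611.70 × 0.6232 = 381.211 g.
M(NaCl) = 22.99 + 35.45 = 58.44 g/mol.
M(H2) = 2(1.008) = 2.016 g/mol.
n(NaCl) = 381.211 / 58.44 = 6.52313 mol.
Step 1 (NaCl:HCl = 2:2): theoretical n(HCl) = 6.52313 mol; at 78.10% yield, n(HCl) = 5.09456 mol.
Step 2 (HCl:H2 = 2:1): theoretical n(H2) = 2.54728 mol, so theoretical mass = 2.54728 × 2.016 = 5.13532 g.
At 83.26% yield, actual mass of H2 = 5.13532 × 0.8326 = 4.27567 g.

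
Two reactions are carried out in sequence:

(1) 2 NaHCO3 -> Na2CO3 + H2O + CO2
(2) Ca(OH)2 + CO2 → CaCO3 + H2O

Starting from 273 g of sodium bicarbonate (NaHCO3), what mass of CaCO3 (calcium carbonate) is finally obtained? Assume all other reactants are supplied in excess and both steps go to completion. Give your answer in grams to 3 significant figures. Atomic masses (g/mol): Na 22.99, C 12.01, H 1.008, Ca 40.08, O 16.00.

163 g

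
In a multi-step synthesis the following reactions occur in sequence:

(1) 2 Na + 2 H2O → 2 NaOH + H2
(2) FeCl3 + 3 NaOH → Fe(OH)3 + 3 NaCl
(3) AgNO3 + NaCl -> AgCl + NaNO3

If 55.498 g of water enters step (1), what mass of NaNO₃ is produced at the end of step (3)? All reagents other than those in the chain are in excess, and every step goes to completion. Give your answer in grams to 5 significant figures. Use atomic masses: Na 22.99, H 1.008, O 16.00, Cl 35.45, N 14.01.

261.84 g

M(H2O) = 2(1.008) + 16.00 = 18.016 g/mol.
M(NaNO3) = 22.99 + 14.01 + 3(16.00) = 85.00 g/mol.
n(H2O) = 55.498 / 18.016 = 3.08048 mol.
Reaction (1): H2O→NaOH ratio 2:2 ⇒ n(NaOH) = 3.08048 mol.
Reaction (2): NaOH→NaCl ratio 3:3 ⇒ n(NaCl) = 3.08048 mol.
Reaction (3): NaCl→NaNO3 ratio 1:1 ⇒ n(NaNO3) = 3.08048 mol.
Mass of NaNO3 = 3.08048 × 85.00 = 261.841 g.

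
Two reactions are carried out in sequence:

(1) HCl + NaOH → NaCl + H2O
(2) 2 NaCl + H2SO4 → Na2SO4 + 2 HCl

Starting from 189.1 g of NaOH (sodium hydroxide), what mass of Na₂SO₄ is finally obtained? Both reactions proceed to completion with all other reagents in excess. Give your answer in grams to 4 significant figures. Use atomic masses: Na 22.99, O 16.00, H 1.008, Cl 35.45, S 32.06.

335.8 g

M(NaOH) = 22.99 + 16.00 + 1.008 = 39.998 g/mol.
M(Na2SO4) = 2(22.99) + 32.06 + 4(16.00) = 142.04 g/mol.
n(NaOH) = 189.10 / 39.998 = 4.7277 mol.
Step 1 gives a 1:1 ratio of NaOH to NaCl, so n(NaCl) = 4.7277 mol.
In step 2 the NaCl:Na2SO4 ratio is 2:1, so n(Na2SO4) = 2.3639 mol.
Mass of Na2SO4 = 2.3639 × 142.04 = 335.76 g.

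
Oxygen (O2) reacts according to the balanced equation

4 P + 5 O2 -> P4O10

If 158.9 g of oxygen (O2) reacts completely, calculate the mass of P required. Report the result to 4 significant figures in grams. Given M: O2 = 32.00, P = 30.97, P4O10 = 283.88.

123.0 g

n(O2) = 158.90 g / 32.00 g/mol = 4.9656 mol.
From the equation the O2:P mole ratio is 5:4, so n(P) = 4.9656 × 4/5 = 3.9725 mol.
Mass of P = 3.9725 mol × 30.97 g/mol = 123.03 g.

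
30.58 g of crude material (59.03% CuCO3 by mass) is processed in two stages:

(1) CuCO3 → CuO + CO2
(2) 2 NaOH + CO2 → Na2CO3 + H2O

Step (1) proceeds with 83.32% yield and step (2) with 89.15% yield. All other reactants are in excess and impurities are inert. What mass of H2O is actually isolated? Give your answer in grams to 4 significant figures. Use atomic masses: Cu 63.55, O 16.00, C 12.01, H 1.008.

1.955 g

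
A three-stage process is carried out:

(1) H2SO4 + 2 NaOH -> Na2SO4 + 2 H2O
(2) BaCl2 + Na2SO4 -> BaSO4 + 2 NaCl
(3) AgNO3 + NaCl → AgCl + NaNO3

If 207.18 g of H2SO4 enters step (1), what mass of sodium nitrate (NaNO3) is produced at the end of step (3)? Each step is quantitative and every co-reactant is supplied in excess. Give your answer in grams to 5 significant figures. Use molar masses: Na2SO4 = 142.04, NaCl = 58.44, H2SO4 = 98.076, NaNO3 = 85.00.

359.12 g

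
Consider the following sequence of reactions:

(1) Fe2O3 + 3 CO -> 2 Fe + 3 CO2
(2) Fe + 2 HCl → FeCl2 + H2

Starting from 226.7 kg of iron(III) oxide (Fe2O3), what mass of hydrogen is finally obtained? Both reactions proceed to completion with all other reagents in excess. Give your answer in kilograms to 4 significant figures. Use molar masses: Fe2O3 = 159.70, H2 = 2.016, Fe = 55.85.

5.724 kg

226.7 kg = 226700 g.
n(Fe2O3) = 226700 / 159.70 = 1419.5 mol.
Step 1 gives a 1:2 ratio of Fe2O3 to Fe, so n(Fe) = 2839.1 mol.
In step 2 the Fe:H2 ratio is 1:1, so n(H2) = 2839.1 mol.
Mass of H2 = 2839.1 × 2.016 = 5723.6 g = 5.724 kg.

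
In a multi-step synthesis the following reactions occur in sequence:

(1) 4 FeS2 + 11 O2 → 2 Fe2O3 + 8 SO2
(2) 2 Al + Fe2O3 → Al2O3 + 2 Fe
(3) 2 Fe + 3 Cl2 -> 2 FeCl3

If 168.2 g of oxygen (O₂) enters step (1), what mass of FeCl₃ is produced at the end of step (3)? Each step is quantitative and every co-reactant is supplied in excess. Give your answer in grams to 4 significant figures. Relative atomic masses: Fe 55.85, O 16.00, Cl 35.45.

310.0 g

M(O2) = 2(16.00) = 32.00 g/mol.
M(FeCl3) = 55.85 + 3(35.45) = 162.20 g/mol.
n(O2) = 168.2 / 32.00 = 5.2562 mol.
Reaction (1): O2→Fe2O3 ratio 11:2 ⇒ n(Fe2O3) = 0.95568 mol.
Reaction (2): Fe2O3→Fe ratio 1:2 ⇒ n(Fe) = 1.9114 mol.
Reaction (3): Fe→FeCl3 ratio 2:2 ⇒ n(FeCl3) = 1.9114 mol.
Mass of FeCl3 = 1.9114 × 162.20 = 310.02 g.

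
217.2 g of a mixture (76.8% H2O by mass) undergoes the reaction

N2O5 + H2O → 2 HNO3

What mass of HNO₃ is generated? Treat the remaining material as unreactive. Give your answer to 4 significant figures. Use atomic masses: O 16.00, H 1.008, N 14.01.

1167 g

Mass of pure H2O = 217.2 g × 0.768 = 166.81 g.
M(H2O) = 2(1.008) + 16.00 = 18.016 g/mol.
M(HNO3) = 1.008 + 14.01 + 3(16.00) = 63.018 g/mol.
n(H2O) = 166.81 g / 18.016 g/mol = 9.2590 mol.
From the equation the H2O:HNO3 mole ratio is 1:2, so n(HNO3) = 9.2590 × 2/1 = 18.518 mol.
Mass of HNO3 = 18.518 mol × 63.018 g/mol = 1167.0 g.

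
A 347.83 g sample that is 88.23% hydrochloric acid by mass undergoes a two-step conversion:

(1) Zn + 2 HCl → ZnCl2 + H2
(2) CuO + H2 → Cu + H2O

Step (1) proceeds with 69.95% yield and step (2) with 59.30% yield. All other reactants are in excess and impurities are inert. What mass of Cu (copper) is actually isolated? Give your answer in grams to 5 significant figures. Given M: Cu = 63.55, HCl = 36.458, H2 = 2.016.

110.95 g

Pure HCl = 347.83 × 0.8823 = 306.890 g.
n(HCl) = 306.890 / 36.458 = 8.41764 mol.
Step 1 (HCl:H2 = 2:1): theoretical n(H2) = 4.20882 mol; at 69.95% yield, n(H2) = 2.94407 mol.
Step 2 (H2:Cu = 1:1): theoretical n(Cu) = 2.94407 mol, so theoretical mass = 2.94407 × 63.55 = 187.096 g.
At 59.30% yield, actual mass of Cu = 187.096 × 0.5930 = 110.948 g.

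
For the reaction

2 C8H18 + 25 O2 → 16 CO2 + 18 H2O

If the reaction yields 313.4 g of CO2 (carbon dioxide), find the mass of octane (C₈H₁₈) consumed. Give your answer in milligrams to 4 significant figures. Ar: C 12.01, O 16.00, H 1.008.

M(CO2) = 12.01 + 2(16.00) = 44.01 g/mol.
M(C8H18) = 8(12.01) + 18(1.008) = 114.224 g/mol.
n(CO2) = 313.40 g / 44.01 g/mol = 7.1211 mol.
From the equation the CO2:C8H18 mole ratio is 16:2, so n(C8H18) = 7.1211 × 2/16 = 0.89014 mol.
Mass of C8H18 = 0.89014 mol × 114.224 g/mol = 101.68 g.
Converting to mg: 101.68 g = 101700 mg.

101700 mg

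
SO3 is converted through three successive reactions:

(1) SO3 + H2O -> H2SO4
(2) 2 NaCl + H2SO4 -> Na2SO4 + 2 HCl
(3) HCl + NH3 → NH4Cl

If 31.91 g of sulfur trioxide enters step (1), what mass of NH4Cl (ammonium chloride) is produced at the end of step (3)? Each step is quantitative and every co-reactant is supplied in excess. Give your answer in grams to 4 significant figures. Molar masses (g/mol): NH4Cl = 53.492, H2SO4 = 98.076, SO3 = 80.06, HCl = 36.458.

42.64 g

n(SO3) = 31.91 / 80.06 = 0.39858 mol.
Reaction (1): SO3→H2SO4 ratio 1:1 ⇒ n(H2SO4) = 0.39858 mol.
Reaction (2): H2SO4→HCl ratio 1:2 ⇒ n(HCl) = 0.79715 mol.
Reaction (3): HCl→NH4Cl ratio 1:1 ⇒ n(NH4Cl) = 0.79715 mol.
Mass of NH4Cl = 0.79715 × 53.492 = 42.641 g.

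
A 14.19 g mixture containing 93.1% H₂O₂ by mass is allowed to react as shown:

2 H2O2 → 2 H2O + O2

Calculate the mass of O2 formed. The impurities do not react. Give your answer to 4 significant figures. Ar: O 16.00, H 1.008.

6.214 g

Mass of pure H2O2 = 14.19 g × 0.931 = 13.211 g.
M(H2O2) = 2(1.008) + 2(16.00) = 34.016 g/mol.
M(O2) = 2(16.00) = 32.00 g/mol.
n(H2O2) = 13.211 g / 34.016 g/mol = 0.38837 mol.
From the equation the H2O2:O2 mole ratio is 2:1, so n(O2) = 0.38837 × 1/2 = 0.19419 mol.
Mass of O2 = 0.19419 mol × 32.00 g/mol = 6.2140 g.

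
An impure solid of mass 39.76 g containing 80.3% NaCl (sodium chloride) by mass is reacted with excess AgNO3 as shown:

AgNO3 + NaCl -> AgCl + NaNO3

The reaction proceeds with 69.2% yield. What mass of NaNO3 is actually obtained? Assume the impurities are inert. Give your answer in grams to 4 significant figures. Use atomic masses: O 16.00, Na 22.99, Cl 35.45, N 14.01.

32.13 g

Pure NaCl available = 39.76 g × 0.803 = 31.927 g.
M(NaCl) = 22.99 + 35.45 = 58.44 g/mol.
M(NaNO3) = 22.99 + 14.01 + 3(16.00) = 85.00 g/mol.
n(NaCl) = 31.927 g / 58.44 g/mol = 0.54633 mol.
From the equation the NaCl:NaNO3 mole ratio is 1:1, so n(NaNO3) = 0.54633 × 1/1 = 0.54633 mol.
Mass of NaNO3 = 0.54633 mol × 85.00 g/mol = 46.438 g.
Actual mass collected = 46.438 g × 0.692 = 32.135 g.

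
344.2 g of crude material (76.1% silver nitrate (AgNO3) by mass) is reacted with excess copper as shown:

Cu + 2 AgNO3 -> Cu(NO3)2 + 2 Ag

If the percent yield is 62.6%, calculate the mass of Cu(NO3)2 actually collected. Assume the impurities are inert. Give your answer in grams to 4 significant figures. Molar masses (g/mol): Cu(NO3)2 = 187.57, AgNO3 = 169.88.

90.52 g

Pure AgNO3 available = 344.2 g × 0.761 = 261.94 g.
n(AgNO3) = 261.94 g / 169.88 g/mol = 1.5419 mol.
From the equation the AgNO3:Cu(NO3)2 mole ratio is 2:1, so n(Cu(NO3)2) = 1.5419 × 1/2 = 0.77094 mol.
Mass of Cu(NO3)2 = 0.77094 mol × 187.57 g/mol = 144.61 g.
Actual mass collected = 144.61 g × 0.626 = 90.523 g.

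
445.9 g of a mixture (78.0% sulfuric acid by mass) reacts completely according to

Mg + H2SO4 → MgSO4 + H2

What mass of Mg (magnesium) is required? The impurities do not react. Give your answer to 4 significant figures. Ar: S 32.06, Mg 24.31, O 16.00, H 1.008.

86.21 g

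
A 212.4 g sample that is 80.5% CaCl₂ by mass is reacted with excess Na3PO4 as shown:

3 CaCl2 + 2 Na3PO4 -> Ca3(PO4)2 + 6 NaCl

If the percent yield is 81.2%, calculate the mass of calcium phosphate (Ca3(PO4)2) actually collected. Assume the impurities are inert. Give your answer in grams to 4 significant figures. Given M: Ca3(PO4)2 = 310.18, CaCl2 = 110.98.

129.3 g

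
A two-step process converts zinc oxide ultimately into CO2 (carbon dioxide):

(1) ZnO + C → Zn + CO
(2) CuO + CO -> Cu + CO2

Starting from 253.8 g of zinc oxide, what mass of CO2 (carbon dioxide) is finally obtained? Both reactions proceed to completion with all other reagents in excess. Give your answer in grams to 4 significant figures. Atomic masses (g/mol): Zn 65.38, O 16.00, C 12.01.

137.3 g

M(ZnO) = 65.38 + 16.00 = 81.38 g/mol.
M(CO2) = 12.01 + 2(16.00) = 44.01 g/mol.
n(ZnO) = 253.80 / 81.38 = 3.1187 mol.
Step 1 gives a 1:1 ratio of ZnO to CO, so n(CO) = 3.1187 mol.
In step 2 the CO:CO2 ratio is 1:1, so n(CO2) = 3.1187 mol.
Mass of CO2 = 3.1187 × 44.01 = 137.25 g.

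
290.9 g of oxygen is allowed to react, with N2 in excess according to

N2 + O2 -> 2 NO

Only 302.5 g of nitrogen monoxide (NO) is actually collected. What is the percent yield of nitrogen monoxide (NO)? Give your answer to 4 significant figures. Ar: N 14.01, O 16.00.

55.44 %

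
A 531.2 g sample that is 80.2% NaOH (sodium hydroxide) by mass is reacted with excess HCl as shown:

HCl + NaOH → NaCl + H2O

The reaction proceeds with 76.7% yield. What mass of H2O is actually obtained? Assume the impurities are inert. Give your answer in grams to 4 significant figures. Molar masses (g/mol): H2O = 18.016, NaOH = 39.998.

Pure NaOH available = 531.2 g × 0.802 = 426.02 g.
n(NaOH) = 426.02 g / 39.998 g/mol = 10.651 mol.
From the equation the NaOH:H2O mole ratio is 1:1, so n(H2O) = 10.651 × 1/1 = 10.651 mol.
Mass of H2O = 10.651 mol × 18.016 g/mol = 191.89 g.
Actual mass collected = 191.89 g × 0.767 = 147.18 g.

147.2 g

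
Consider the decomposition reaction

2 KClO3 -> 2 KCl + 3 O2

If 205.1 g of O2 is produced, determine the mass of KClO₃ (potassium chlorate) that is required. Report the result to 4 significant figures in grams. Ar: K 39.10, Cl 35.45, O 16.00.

M(O2) = 2(16.00) = 32.00 g/mol.
M(KClO3) = 39.10 + 35.45 + 3(16.00) = 122.55 g/mol.
n(O2) = 205.10 g / 32.00 g/mol = 6.4094 mol.
From the equation the O2:KClO3 mole ratio is 3:2, so n(KClO3) = 6.4094 × 2/3 = 4.2729 mol.
Mass of KClO3 = 4.2729 mol × 122.55 g/mol = 523.65 g.

523.6 g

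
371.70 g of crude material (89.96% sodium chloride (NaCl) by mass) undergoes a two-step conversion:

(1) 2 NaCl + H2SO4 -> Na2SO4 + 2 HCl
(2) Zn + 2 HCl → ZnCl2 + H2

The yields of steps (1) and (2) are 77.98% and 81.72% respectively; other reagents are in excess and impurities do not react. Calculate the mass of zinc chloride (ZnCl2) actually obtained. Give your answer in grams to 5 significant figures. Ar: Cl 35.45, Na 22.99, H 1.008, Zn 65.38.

248.45 g

Pure NaCl = 371.70 × 0.8996 = 334.381 g.
M(NaCl) = 22.99 + 35.45 = 58.44 g/mol.
M(ZnCl2) = 65.38 + 2(35.45) = 136.28 g/mol.
n(NaCl) = 334.381 / 58.44 = 5.72179 mol.
Step 1 (NaCl:HCl = 2:2): theoretical n(HCl) = 5.72179 mol; at 77.98% yield, n(HCl) = 4.46185 mol.
Step 2 (HCl:ZnCl2 = 2:1): theoretical n(ZnCl2) = 2.23093 mol, so theoretical mass = 2.23093 × 136.28 = 304.031 g.
At 81.72% yield, actual mass of ZnCl2 = 304.031 × 0.8172 = 248.454 g.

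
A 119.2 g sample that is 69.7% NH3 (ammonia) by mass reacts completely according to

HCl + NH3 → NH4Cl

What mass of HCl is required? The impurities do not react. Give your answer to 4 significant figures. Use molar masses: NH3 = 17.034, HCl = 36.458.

Mass of pure NH3 = 119.2 g × 0.697 = 83.082 g.
n(NH3) = 83.082 g / 17.034 g/mol = 4.8774 mol.
From the equation the NH3:HCl mole ratio is 1:1, so n(HCl) = 4.8774 × 1/1 = 4.8774 mol.
Mass of HCl = 4.8774 mol × 36.458 g/mol = 177.82 g.

177.8 g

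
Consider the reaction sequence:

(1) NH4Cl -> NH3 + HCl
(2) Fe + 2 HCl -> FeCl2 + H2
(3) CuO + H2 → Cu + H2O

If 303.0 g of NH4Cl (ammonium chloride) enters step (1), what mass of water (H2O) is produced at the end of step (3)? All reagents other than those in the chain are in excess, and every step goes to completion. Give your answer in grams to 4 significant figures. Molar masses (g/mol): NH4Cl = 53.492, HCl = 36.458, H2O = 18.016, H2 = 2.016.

51.02 g

n(NH4Cl) = 303.0 / 53.492 = 5.6644 mol.
Reaction (1): NH4Cl→HCl ratio 1:1 ⇒ n(HCl) = 5.6644 mol.
Reaction (2): HCl→H2 ratio 2:1 ⇒ n(H2) = 2.8322 mol.
Reaction (3): H2→H2O ratio 1:1 ⇒ n(H2O) = 2.8322 mol.
Mass of H2O = 2.8322 × 18.016 = 51.025 g.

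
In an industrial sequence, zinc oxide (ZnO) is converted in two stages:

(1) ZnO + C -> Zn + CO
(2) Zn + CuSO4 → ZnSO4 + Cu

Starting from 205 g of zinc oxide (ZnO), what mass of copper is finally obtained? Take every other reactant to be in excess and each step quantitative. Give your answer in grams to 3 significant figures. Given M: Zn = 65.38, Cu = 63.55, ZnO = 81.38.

160 g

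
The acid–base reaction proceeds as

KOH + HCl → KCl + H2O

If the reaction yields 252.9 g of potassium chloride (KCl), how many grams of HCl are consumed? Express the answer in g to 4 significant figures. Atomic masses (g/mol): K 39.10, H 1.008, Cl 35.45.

M(KCl) = 39.10 + 35.45 = 74.55 g/mol.
M(HCl) = 1.008 + 35.45 = 36.458 g/mol.
n(KCl) = 252.90 g / 74.55 g/mol = 3.3924 mol.
From the equation the KCl:HCl mole ratio is 1:1, so n(HCl) = 3.3924 × 1/1 = 3.3924 mol.
Mass of HCl = 3.3924 mol × 36.458 g/mol = 123.68 g.

123.7 g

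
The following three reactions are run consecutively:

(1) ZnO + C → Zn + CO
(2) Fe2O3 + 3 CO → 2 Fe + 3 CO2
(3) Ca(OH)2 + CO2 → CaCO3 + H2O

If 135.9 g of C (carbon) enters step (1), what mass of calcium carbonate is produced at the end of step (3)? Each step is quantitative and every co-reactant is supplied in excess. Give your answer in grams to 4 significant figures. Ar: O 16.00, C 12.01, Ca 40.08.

M(C) = 12.01 g/mol.
M(CaCO3) = 40.08 + 12.01 + 3(16.00) = 100.09 g/mol.
n(C) = 135.9 / 12.01 = 11.316 mol.
Reaction (1): C→CO ratio 1:1 ⇒ n(CO) = 11.316 mol.
Reaction (2): CO→CO2 ratio 3:3 ⇒ n(CO2) = 11.316 mol.
Reaction (3): CO2→CaCO3 ratio 1:1 ⇒ n(CaCO3) = 11.316 mol.
Mass of CaCO3 = 11.316 × 100.09 = 1132.6 g.

1133 g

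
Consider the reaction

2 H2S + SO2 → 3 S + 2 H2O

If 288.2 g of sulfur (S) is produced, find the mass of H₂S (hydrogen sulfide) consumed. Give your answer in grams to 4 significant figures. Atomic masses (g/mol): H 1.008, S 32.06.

M(S) = 32.06 g/mol.
M(H2S) = 2(1.008) + 32.06 = 34.076 g/mol.
n(S) = 288.20 g / 32.06 g/mol = 8.9894 mol.
From the equation the S:H2S mole ratio is 3:2, so n(H2S) = 8.9894 × 2/3 = 5.9929 mol.
Mass of H2S = 5.9929 mol × 34.076 g/mol = 204.22 g.

204.2 g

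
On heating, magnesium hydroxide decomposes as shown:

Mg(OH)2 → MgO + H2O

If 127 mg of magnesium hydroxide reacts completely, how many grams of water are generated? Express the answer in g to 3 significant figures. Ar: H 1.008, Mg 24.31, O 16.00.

0.0392 g

M(Mg(OH)2) = 24.31 + 2(16.00) + 2(1.008) = 58.326 g/mol.
M(H2O) = 2(1.008) + 16.00 = 18.016 g/mol.
Convert: 127 mg = 0.1270 g.
n(Mg(OH)2) = 0.1270 g / 58.326 g/mol = 0.002177 mol.
From the equation the Mg(OH)2:H2O mole ratio is 1:1, so n(H2O) = 0.002177 × 1/1 = 0.002177 mol.
Mass of H2O = 0.002177 mol × 18.016 g/mol = 0.03923 g.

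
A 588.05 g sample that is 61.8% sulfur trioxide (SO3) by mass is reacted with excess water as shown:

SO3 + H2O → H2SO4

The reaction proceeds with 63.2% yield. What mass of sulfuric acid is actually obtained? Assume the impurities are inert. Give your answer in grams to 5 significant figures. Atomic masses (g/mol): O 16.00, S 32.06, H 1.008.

Pure SO3 available = 588.05 g × 0.618 = 363.415 g.
M(SO3) = 32.06 + 3(16.00) = 80.06 g/mol.
M(H2SO4) = 2(1.008) + 32.06 + 4(16.00) = 98.076 g/mol.
n(SO3) = 363.415 g / 80.06 g/mol = 4.53928 mol.
From the equation the SO3:H2SO4 mole ratio is 1:1, so n(H2SO4) = 4.53928 × 1/1 = 4.53928 mol.
Mass of H2SO4 = 4.53928 mol × 98.076 g/mol = 445.195 g.
Actual mass collected = 445.195 g × 0.632 = 281.363 g.

281.36 g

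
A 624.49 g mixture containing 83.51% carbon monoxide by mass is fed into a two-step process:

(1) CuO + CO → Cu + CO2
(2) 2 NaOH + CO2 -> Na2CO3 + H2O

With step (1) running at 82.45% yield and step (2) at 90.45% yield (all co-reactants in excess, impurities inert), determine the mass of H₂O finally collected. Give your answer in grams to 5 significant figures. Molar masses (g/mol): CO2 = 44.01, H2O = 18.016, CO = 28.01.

Pure CO = 624.49 × 0.8351 = 521.512 g.
n(CO) = 521.512 / 28.01 = 18.6188 mol.
Step 1 (CO:CO2 = 1:1): theoretical n(CO2) = 18.6188 mol; at 82.45% yield, n(CO2) = 15.3512 mol.
Step 2 (CO2:H2O = 1:1): theoretical n(H2O) = 15.3512 mol, so theoretical mass = 15.3512 × 18.016 = 276.567 g.
At 90.45% yield, actual mass of H2O = 276.567 × 0.9045 = 250.155 g.

250.15 g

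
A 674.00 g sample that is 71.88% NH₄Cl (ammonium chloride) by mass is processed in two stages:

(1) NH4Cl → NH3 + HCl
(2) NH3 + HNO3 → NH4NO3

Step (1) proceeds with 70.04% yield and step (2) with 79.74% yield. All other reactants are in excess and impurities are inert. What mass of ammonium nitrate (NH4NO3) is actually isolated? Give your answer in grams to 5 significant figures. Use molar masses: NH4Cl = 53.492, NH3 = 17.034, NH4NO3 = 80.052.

Pure NH4Cl = 674.00 × 0.7188 = 484.471 g.
n(NH4Cl) = 484.471 / 53.492 = 9.05689 mol.
Step 1 (NH4Cl:NH3 = 1:1): theoretical n(NH3) = 9.05689 mol; at 70.04% yield, n(NH3) = 6.34345 mol.
Step 2 (NH3:NH4NO3 = 1:1): theoretical n(NH4NO3) = 6.34345 mol, so theoretical mass = 6.34345 × 80.052 = 507.806 g.
At 79.74% yield, actual mass of NH4NO3 = 507.806 × 0.7974 = 404.924 g.

404.92 g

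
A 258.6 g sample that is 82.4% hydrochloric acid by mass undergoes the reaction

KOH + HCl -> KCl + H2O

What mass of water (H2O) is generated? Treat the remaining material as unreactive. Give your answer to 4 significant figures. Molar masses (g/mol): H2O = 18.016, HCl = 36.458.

105.3 g

Mass of pure HCl = 258.6 g × 0.824 = 213.09 g.
n(HCl) = 213.09 g / 36.458 g/mol = 5.8447 mol.
From the equation the HCl:H2O mole ratio is 1:1, so n(H2O) = 5.8447 × 1/1 = 5.8447 mol.
Mass of H2O = 5.8447 mol × 18.016 g/mol = 105.30 g.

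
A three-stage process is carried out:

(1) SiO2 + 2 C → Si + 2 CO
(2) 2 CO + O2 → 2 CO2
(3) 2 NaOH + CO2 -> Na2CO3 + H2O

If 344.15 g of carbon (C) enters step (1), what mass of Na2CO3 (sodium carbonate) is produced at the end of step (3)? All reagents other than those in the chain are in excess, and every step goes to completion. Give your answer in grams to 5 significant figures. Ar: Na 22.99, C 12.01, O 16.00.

M(C) = 12.01 g/mol.
M(Na2CO3) = 2(22.99) + 12.01 + 3(16.00) = 105.99 g/mol.
n(C) = 344.15 / 12.01 = 28.6553 mol.
Reaction (1): C→CO ratio 2:2 ⇒ n(CO) = 28.6553 mol.
Reaction (2): CO→CO2 ratio 2:2 ⇒ n(CO2) = 28.6553 mol.
Reaction (3): CO2→Na2CO3 ratio 1:1 ⇒ n(Na2CO3) = 28.6553 mol.
Mass of Na2CO3 = 28.6553 × 105.99 = 3037.17 g.

3037.2 g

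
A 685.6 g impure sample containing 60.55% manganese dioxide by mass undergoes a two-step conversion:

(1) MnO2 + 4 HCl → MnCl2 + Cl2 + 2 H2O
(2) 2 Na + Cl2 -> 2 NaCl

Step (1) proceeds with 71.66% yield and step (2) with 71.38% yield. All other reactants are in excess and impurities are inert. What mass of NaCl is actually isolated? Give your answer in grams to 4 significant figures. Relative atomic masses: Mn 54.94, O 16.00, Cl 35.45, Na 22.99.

Pure MnO2 = 685.6 × 0.6055 = 415.13 g.
M(MnO2) = 54.94 + 2(16.00) = 86.94 g/mol.
M(NaCl) = 22.99 + 35.45 = 58.44 g/mol.
n(MnO2) = 415.13 / 86.94 = 4.7749 mol.
Step 1 (MnO2:Cl2 = 1:1): theoretical n(Cl2) = 4.7749 mol; at 71.66% yield, n(Cl2) = 3.4217 mol.
Step 2 (Cl2:NaCl = 1:2): theoretical n(NaCl) = 6.8434 mol, so theoretical mass = 6.8434 × 58.44 = 399.93 g.
At 71.38% yield, actual mass of NaCl = 399.93 × 0.7138 = 285.47 g.

285.5 g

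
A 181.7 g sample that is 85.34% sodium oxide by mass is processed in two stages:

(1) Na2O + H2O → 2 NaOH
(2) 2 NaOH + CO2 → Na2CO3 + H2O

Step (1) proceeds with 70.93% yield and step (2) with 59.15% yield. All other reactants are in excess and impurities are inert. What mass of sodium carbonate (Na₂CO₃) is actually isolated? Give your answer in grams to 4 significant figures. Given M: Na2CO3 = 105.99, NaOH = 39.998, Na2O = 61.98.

Pure Na2O = 181.7 × 0.8534 = 155.06 g.
n(Na2O) = 155.06 / 61.98 = 2.5018 mol.
Step 1 (Na2O:NaOH = 1:2): theoretical n(NaOH) = 5.0036 mol; at 70.93% yield, n(NaOH) = 3.5491 mol.
Step 2 (NaOH:Na2CO3 = 2:1): theoretical n(Na2CO3) = 1.7745 mol, so theoretical mass = 1.7745 × 105.99 = 188.08 g.
At 59.15% yield, actual mass of Na2CO3 = 188.08 × 0.5915 = 111.25 g.

111.3 g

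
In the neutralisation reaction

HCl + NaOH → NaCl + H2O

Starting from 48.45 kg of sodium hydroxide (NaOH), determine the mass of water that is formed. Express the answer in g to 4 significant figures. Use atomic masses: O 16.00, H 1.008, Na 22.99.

M(NaOH) = 22.99 + 16.00 + 1.008 = 39.998 g/mol.
M(H2O) = 2(1.008) + 16.00 = 18.016 g/mol.
Convert: 48.45 kg = 48450 g.
n(NaOH) = 48450 g / 39.998 g/mol = 1211.3 mol.
From the equation the NaOH:H2O mole ratio is 1:1, so n(H2O) = 1211.3 × 1/1 = 1211.3 mol.
Mass of H2O = 1211.3 mol × 18.016 g/mol = 21823 g.

21820 g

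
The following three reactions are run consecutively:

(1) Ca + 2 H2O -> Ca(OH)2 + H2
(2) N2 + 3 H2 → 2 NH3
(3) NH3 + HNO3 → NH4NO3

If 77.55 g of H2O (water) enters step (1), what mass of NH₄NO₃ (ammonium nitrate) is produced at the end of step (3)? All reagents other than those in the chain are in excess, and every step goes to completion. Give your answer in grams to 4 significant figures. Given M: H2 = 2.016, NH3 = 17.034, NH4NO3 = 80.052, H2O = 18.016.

n(H2O) = 77.55 / 18.016 = 4.3045 mol.
Reaction (1): H2O→H2 ratio 2:1 ⇒ n(H2) = 2.1523 mol.
Reaction (2): H2→NH3 ratio 3:2 ⇒ n(NH3) = 1.4348 mol.
Reaction (3): NH3→NH4NO3 ratio 1:1 ⇒ n(NH4NO3) = 1.4348 mol.
Mass of NH4NO3 = 1.4348 × 80.052 = 114.86 g.

114.9 g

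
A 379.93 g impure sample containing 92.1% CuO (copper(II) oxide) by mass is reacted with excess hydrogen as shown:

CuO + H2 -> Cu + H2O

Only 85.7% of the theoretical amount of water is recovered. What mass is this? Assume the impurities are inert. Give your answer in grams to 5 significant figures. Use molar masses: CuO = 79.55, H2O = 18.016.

Pure CuO available = 379.93 g × 0.921 = 349.916 g.
n(CuO) = 349.916 g / 79.55 g/mol = 4.39869 mol.
From the equation the CuO:H2O mole ratio is 1:1, so n(H2O) = 4.39869 × 1/1 = 4.39869 mol.
Mass of H2O = 4.39869 mol × 18.016 g/mol = 79.2467 g.
Actual mass collected = 79.2467 g × 0.857 = 67.9145 g.

67.914 g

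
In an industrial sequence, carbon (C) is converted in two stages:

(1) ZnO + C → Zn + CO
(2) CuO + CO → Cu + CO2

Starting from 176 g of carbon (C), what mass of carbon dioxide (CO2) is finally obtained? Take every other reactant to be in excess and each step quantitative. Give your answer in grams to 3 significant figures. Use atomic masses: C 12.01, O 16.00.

645 g

M(C) = 12.01 g/mol.
M(CO2) = 12.01 + 2(16.00) = 44.01 g/mol.
n(C) = 176.0 / 12.01 = 14.65 mol.
Step 1 gives a 1:1 ratio of C to CO, so n(CO) = 14.65 mol.
In step 2 the CO:CO2 ratio is 1:1, so n(CO2) = 14.65 mol.
Mass of CO2 = 14.65 × 44.01 = 644.9 g.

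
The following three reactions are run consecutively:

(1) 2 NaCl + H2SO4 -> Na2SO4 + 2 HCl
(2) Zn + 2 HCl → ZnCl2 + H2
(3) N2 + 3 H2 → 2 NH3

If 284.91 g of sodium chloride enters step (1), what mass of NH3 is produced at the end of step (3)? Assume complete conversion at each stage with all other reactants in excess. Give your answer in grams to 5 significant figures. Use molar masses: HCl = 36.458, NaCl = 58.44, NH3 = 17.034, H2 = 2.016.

n(NaCl) = 284.91 / 58.44 = 4.87526 mol.
Reaction (1): NaCl→HCl ratio 2:2 ⇒ n(HCl) = 4.87526 mol.
Reaction (2): HCl→H2 ratio 2:1 ⇒ n(H2) = 2.43763 mol.
Reaction (3): H2→NH3 ratio 3:2 ⇒ n(NH3) = 1.62509 mol.
Mass of NH3 = 1.62509 × 17.034 = 27.6817 g.

27.682 g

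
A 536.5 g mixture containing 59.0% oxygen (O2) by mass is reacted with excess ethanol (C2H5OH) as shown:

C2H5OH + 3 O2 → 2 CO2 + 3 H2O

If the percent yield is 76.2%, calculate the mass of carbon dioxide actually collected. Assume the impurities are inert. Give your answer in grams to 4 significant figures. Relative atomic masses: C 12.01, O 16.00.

Pure O2 available = 536.5 g × 0.590 = 316.54 g.
M(O2) = 2(16.00) = 32.00 g/mol.
M(CO2) = 12.01 + 2(16.00) = 44.01 g/mol.
n(O2) = 316.54 g / 32.00 g/mol = 9.8917 mol.
From the equation the O2:CO2 mole ratio is 3:2, so n(CO2) = 9.8917 × 2/3 = 6.5945 mol.
Mass of CO2 = 6.5945 mol × 44.01 g/mol = 290.22 g.
Actual mass collected = 290.22 g × 0.762 = 221.15 g.

221.1 g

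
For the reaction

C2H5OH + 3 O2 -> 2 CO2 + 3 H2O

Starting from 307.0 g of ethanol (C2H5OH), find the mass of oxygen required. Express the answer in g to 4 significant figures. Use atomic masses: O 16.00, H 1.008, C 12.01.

M(C2H5OH) = 2(12.01) + 6(1.008) + 16.00 = 46.068 g/mol.
M(O2) = 2(16.00) = 32.00 g/mol.
n(C2H5OH) = 307.00 g / 46.068 g/mol = 6.6641 mol.
From the equation the C2H5OH:O2 mole ratio is 1:3, so n(O2) = 6.6641 × 3/1 = 19.992 mol.
Mass of O2 = 19.992 mol × 32.00 g/mol = 639.75 g.

639.7 g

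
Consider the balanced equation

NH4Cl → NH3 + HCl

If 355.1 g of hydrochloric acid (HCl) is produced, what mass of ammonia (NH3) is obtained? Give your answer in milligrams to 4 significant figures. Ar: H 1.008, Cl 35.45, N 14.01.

M(HCl) = 1.008 + 35.45 = 36.458 g/mol.
M(NH3) = 14.01 + 3(1.008) = 17.034 g/mol.
n(HCl) = 355.10 g / 36.458 g/mol = 9.7400 mol.
From the equation the HCl:NH3 mole ratio is 1:1, so n(NH3) = 9.7400 × 1/1 = 9.7400 mol.
Mass of NH3 = 9.7400 mol × 17.034 g/mol = 165.91 g.
Converting to mg: 165.91 g = 165900 mg.

165900 mg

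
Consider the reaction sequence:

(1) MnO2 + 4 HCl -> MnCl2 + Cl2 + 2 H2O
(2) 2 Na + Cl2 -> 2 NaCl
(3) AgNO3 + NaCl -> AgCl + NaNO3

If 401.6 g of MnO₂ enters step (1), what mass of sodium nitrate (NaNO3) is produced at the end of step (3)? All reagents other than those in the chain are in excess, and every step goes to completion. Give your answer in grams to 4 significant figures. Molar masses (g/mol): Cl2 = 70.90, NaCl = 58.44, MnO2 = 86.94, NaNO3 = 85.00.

n(MnO2) = 401.6 / 86.94 = 4.6193 mol.
Reaction (1): MnO2→Cl2 ratio 1:1 ⇒ n(Cl2) = 4.6193 mol.
Reaction (2): Cl2→NaCl ratio 1:2 ⇒ n(NaCl) = 9.2386 mol.
Reaction (3): NaCl→NaNO3 ratio 1:1 ⇒ n(NaNO3) = 9.2386 mol.
Mass of NaNO3 = 9.2386 × 85.00 = 785.28 g.

785.3 g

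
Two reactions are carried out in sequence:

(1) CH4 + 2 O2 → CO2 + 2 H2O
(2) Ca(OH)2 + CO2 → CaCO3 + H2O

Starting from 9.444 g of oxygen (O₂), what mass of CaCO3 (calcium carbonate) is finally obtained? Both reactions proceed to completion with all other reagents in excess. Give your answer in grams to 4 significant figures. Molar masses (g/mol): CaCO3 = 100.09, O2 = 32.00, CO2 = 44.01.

n(O2) = 9.4440 / 32.00 = 0.29513 mol.
Step 1 gives a 2:1 ratio of O2 to CO2, so n(CO2) = 0.14756 mol.
In step 2 the CO2:CaCO3 ratio is 1:1, so n(CaCO3) = 0.14756 mol.
Mass of CaCO3 = 0.14756 × 100.09 = 14.770 g.

14.77 g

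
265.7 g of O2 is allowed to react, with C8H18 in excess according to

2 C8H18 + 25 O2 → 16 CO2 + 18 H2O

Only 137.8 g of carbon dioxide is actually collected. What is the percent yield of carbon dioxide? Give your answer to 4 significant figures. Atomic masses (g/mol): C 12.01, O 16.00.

58.92 %

M(O2) = 2(16.00) = 32.00 g/mol.
M(CO2) = 12.01 + 2(16.00) = 44.01 g/mol.
n(O2) = 265.70 g / 32.00 g/mol = 8.3031 mol.
From the equation the O2:CO2 mole ratio is 25:16, so n(CO2) = 8.3031 × 16/25 = 5.3140 mol.
Mass of CO2 = 5.3140 mol × 44.01 g/mol = 233.87 g.
This is the theoretical yield. Percent yield = 137.8 g / 233.87 g × 100% = 58.922%.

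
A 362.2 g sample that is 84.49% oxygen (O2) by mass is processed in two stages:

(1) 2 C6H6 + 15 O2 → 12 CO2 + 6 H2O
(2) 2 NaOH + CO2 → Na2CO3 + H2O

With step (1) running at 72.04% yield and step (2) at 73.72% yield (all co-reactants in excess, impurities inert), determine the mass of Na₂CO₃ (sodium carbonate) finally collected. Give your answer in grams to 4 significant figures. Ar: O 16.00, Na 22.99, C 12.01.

430.6 g

Pure O2 = 362.2 × 0.8449 = 306.02 g.
M(O2) = 2(16.00) = 32.00 g/mol.
M(Na2CO3) = 2(22.99) + 12.01 + 3(16.00) = 105.99 g/mol.
n(O2) = 306.02 / 32.00 = 9.5632 mol.
Step 1 (O2:CO2 = 15:12): theoretical n(CO2) = 7.6506 mol; at 72.04% yield, n(CO2) = 5.5115 mol.
Step 2 (CO2:Na2CO3 = 1:1): theoretical n(Na2CO3) = 5.5115 mol, so theoretical mass = 5.5115 × 105.99 = 584.16 g.
At 73.72% yield, actual mass of Na2CO3 = 584.16 × 0.7372 = 430.64 g.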